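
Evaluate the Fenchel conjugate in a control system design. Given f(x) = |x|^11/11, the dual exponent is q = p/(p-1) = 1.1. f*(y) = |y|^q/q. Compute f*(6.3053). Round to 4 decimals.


The conjugate exponent q satisfies 1/p + 1/q = 1.
p = 11, so q = 11/(11 - 1) = 1.1
|y|^q = 6.3053^1.1 = 7.5801
f*(6.3053) = 7.5801 / 1.1 = 6.891


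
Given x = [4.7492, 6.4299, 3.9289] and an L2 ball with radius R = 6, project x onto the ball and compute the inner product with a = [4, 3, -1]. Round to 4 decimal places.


Step 1: Compute ||x|| (intermediates to 6 decimals).
||x|| = sqrt(4.7492^2 + 6.4299^2 + 3.9289^2) = 8.907007
Step 2: Project.
Since ||x|| > R, scale = R/||x|| = 6/8.907007 = 0.673627, proj(x) = scale * x
proj(x) = [3.199189, 4.331354, 2.646613]
Step 3: Dot product.
a^T * proj(x) = 4*3.199189 + 3*4.331354 - 1*2.646613 = 23.1442


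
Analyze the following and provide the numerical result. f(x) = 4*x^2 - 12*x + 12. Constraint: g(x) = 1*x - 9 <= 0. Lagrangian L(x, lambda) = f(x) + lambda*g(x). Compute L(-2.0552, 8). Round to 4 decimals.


Step 1: Evaluate f(x).
f(-2.0552) = 4*(-2.0552)^2 - 12*(-2.0552) + 12 = 53.5578
Step 2: Evaluate g(x).
g(-2.0552) = 1*-2.0552 - 9 = -11.0552
Step 3: Compute Lagrangian.
L = 53.5578 + 8*-11.0552 = -34.8838


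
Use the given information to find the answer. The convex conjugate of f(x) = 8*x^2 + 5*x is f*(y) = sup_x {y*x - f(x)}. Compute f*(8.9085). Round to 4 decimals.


f*(y) = sup_x {y*x - a*x^2 - b*x} = sup_x {(y-b)*x - a*x^2}
FOC: (y - b) - 2a*x = 0 => x* = (y - b)/(2a)
x* = (8.9085 - 5)/(2*8) = 0.2443
f*(8.9085) = (y-b)^2/(4a) = (8.9085 - 5)^2/(4*8)
= 15.2764/32 = 0.4774


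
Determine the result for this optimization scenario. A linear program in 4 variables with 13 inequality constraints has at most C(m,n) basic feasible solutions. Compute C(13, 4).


Each vertex corresponds to some choice of n active constraints out of m, so the number of vertices is at most C(m, n) = m! / (n!(m-n)!).
m = 13, n = 4
Numerator: 13 * 12 * 11 * 10
Denominator: 4! = 24
C(13, 4) = 715


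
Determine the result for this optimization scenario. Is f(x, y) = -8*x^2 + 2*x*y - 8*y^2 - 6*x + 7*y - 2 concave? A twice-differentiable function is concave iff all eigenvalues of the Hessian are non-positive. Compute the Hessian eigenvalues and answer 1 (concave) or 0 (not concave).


The Hessian of f(x,y) = -8*x^2 + 2*x*y - 8*y^2 - 6*x + 7*y - 2 is:
H = [[-16, 2], [2, -16]]
Trace = -16 - 16 = -32
Determinant = -16*-16 - (2)^2 = 252
Discriminant = (-32)^2 - 4*252 = 16.0
Eigenvalues: lambda_1 = -18.0, lambda_2 = -14.0
The function is concave.

1


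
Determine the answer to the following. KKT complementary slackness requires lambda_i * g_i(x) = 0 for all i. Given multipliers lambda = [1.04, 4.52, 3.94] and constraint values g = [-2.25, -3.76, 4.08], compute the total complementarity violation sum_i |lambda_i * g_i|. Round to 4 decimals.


KKT complementary slackness check:
lambda_1 * g_1 = 1.04 * -2.25 = -2.34
lambda_2 * g_2 = 4.52 * -3.76 = -16.9952
lambda_3 * g_3 = 3.94 * 4.08 = 16.0752
Total violation = 2.34 + 16.9952 + 16.0752 = 35.4104


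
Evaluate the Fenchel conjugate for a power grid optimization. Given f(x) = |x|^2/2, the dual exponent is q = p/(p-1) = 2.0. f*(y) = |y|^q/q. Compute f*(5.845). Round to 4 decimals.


The conjugate exponent q satisfies 1/p + 1/q = 1.
p = 2, so q = 2/(2 - 1) = 2.0
|y|^q = 5.845^2.0 = 34.164
f*(5.845) = 34.164 / 2.0 = 17.082


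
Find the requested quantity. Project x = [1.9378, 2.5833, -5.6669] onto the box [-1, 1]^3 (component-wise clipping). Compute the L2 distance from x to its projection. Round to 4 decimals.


Project each component onto [-1, 1].
clip(1.9378) = 1.0, clip(2.5833) = 1.0, clip(-5.6669) = -1.0
Projection = [1.0, 1.0, -1.0]
Squared diffs: [0.8795, 2.5068, 21.78]
Distance = sqrt(25.1663) = 5.0166


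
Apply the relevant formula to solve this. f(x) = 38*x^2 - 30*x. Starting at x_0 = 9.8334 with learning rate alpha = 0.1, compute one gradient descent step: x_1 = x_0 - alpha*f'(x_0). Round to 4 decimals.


We compute the gradient at x_0 and apply the update.
f'(x) = 76*x - 30
f'(9.8334) = 76*9.8334 - 30 = 717.3384
x_1 = 9.8334 - 0.1*717.3384 = -61.9004


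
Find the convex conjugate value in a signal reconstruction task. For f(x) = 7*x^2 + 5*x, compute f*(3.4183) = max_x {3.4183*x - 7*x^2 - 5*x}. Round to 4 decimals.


f*(y) = sup_x {y*x - a*x^2 - b*x} = sup_x {(y-b)*x - a*x^2}
FOC: (y - b) - 2a*x = 0 => x* = (y - b)/(2a)
x* = (3.4183 - 5)/(2*7) = -0.113
f*(3.4183) = (y-b)^2/(4a) = (3.4183 - 5)^2/(4*7)
= 2.5018/28 = 0.0893


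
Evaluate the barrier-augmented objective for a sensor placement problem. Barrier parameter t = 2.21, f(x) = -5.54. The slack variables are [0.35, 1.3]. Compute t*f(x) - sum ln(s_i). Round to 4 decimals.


Step 1: Compute log-barrier.
ln values: [-1.0498, 0.2624]
phi = -(-1.0498 + 0.2624) = 0.7875
Step 2: Compute augmented objective.
t*f(x) = 2.21*-5.54 = -12.2434
Total = -12.2434 + 0.7875 = -11.4559


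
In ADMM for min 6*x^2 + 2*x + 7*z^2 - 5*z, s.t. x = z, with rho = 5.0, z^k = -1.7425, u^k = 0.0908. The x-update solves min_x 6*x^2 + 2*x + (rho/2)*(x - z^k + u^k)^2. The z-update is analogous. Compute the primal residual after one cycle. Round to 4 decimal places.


ADMM iteration with rho = 5.0, z^k = -1.7425, u^k = 0.0908
Step 1: x-update.
Minimize 6*x^2 + 2*x + (5.0/2)*(x + 1.7425 + 0.0908)^2
FOC: (2*6 + 5.0)*x = -2 + 5.0*(-1.7425 - 0.0908)
x^{k+1} = -0.6569
Step 2: z-update.
Minimize 7*z^2 - 5*z + (5.0/2)*(-0.6569 - z + 0.0908)^2
FOC: (2*7 + 5.0)*z = 5 + 5.0*(-0.6569 + 0.0908)
z^{k+1} = 0.1142
Step 3: u-update.
u^{k+1} = 0.0908 - 0.6569 - 0.1142 = -0.6802
Step 4: Primal residual = |-0.6569 - 0.1142| = 0.771


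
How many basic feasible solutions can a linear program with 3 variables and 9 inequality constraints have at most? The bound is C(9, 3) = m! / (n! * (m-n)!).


Each vertex corresponds to some choice of n active constraints out of m, so the number of vertices is at most C(m, n) = m! / (n!(m-n)!).
m = 9, n = 3
Numerator: 9 * 8 * 7
Denominator: 3! = 6
C(9, 3) = 84


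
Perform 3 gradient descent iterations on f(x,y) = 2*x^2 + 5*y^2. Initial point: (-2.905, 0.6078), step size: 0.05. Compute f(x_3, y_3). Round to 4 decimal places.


Gradient descent on f(x,y) = 2*x^2 + 5*y^2.
Starting point: (-2.905, 0.6078), alpha = 0.05
Step 1: grad_x = 2*2*-2.905 = -11.62, grad_y = 2*5*0.6078 = 6.078
  x_1 = -2.905 - 0.05*-11.62 = -2.324
  y_1 = 0.6078 - 0.05*6.078 = 0.3039
Step 2: grad_x = 2*2*-2.324 = -9.296, grad_y = 2*5*0.3039 = 3.039
  x_2 = -2.324 - 0.05*-9.296 = -1.8592
  y_2 = 0.3039 - 0.05*3.039 = 0.152
Step 3: grad_x = 2*2*-1.8592 = -7.4368, grad_y = 2*5*0.152 = 1.5195
  x_3 = -1.8592 - 0.05*-7.4368 = -1.4874
  y_3 = 0.152 - 0.05*1.5195 = 0.076
f(-1.4874, 0.076) = 2*(-1.4874)^2 + 5*0.076^2 = 4.4533


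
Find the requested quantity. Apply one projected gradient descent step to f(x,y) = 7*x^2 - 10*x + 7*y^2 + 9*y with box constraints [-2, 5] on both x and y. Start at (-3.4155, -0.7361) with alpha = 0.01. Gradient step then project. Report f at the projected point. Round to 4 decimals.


Step 1: Compute gradient at (-3.4155, -0.7361).
grad_x = 2*7*-3.4155 - 10 = -57.817
grad_y = 2*7*-0.7361 + 9 = -1.3054
Step 2: Gradient step.
x_raw = -3.4155 - 0.01*-57.817 = -2.8373
y_raw = -0.7361 - 0.01*-1.3054 = -0.723
Step 3: Project onto [-2, 5].
x_proj = clip(-2.8373) = -2.0
y_proj = clip(-0.723) = -0.723
Step 4: Evaluate f.
f(-2.0, -0.723) = 45.1522


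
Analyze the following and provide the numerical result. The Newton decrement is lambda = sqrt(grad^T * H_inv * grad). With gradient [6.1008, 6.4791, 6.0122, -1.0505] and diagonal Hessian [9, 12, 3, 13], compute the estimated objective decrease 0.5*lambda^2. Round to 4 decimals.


Step 1: H is diagonal, so H^(-1) * g = [0.6779, 0.5399, 2.0041, -0.0808].
Step 2: g^T H^(-1) g = sum_i g_i^2 / H_ii
  = (6.1008)^2/9 + (6.4791)^2/12 + (6.0122)^2/3 + (-1.0505)^2/13
  = 4.1355 + 3.4982 + 12.0488 + 0.0849 = 19.7675
Step 3: Objective decrease = 0.5 * g^T H^(-1) g = 9.8837


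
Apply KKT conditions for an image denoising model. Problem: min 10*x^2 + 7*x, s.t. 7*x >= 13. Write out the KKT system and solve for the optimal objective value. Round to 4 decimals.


Step 1: Try lambda = 0 (constraint inactive).
x_unc = -7/(2*10) = -0.35
Check: 7*-0.35 = -2.45 < 13 -- violated!
Step 2: Constraint must be active: 7*x = 13
x* = 13/7 = 1.8571 (rounded; the exact value 13/7 is used below)
lambda = (2*10*(13/7) + 7)/7 = 6.3061
Step 3: Compute optimal value.
f(x*) = 10*(13/7)^2 + 7*(13/7) = 47.4898


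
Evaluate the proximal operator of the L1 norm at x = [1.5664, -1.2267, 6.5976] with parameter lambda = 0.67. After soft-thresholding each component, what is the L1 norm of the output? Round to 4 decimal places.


Soft-thresholding with lambda = 0.67:
prox(1.5664) = sign(1.5664)*max(|1.5664| - 0.67, 0) = 0.8964
prox(-1.2267) = sign(-1.2267)*max(|-1.2267| - 0.67, 0) = -0.5567
prox(6.5976) = sign(6.5976)*max(|6.5976| - 0.67, 0) = 5.9276
prox(x) = [0.8964, -0.5567, 5.9276]
||prox(x)||_1 = 0.8964 + 0.5567 + 5.9276 = 7.3807


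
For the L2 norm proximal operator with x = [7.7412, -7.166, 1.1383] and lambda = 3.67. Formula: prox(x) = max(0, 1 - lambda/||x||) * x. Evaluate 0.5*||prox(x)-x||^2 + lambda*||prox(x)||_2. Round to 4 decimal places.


Step 1: Compute ||x||.
||x|| = 10.6101
Step 2: Compute scaling factor.
scale = max(0, 1 - 3.67/10.6101) = 0.6541
Step 3: prox(x) = [5.0635, -4.6873, 0.7446]
||prox(x)|| = 6.9401
Step 4: Proximal objective.
0.5*||prox-x||^2 = 6.7345
lambda*||prox|| = 25.4702
Total = 32.2045


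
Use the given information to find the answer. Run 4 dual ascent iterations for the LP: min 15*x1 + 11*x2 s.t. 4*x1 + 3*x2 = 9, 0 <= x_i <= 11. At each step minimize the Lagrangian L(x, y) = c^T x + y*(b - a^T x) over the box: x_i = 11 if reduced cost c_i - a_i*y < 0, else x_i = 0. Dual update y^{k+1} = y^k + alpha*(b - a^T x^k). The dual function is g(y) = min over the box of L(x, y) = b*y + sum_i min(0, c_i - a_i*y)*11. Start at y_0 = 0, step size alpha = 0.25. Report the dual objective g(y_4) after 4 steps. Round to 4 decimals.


Dual ascent for LP: min 15*x1 + 11*x2, 4*x1 + 3*x2 = 9, 0 <= x_i <= 11
Step 1: y^k = 0.0, reduced costs: (15.0, 11.0)
  x^k = (0.0, 0.0), subgradient = b - a^T x = 9.0
  y^{k+1} = 0.0 + 0.25*9.0 = 2.25
Step 2: y^k = 2.25, reduced costs: (6.0, 4.25)
  x^k = (0.0, 0.0), subgradient = b - a^T x = 9.0
  y^{k+1} = 2.25 + 0.25*9.0 = 4.5
Step 3: y^k = 4.5, reduced costs: (-3.0, -2.5)
  x^k = (11.0, 11.0), subgradient = b - a^T x = -68.0
  y^{k+1} = 4.5 + 0.25*-68.0 = -12.5
Step 4: y^k = -12.5, reduced costs: (65.0, 48.5)
  x^k = (0.0, 0.0), subgradient = b - a^T x = 9.0
  y^{k+1} = -12.5 + 0.25*9.0 = -10.25
Dual objective at y_4 = -10.25: reduced costs (56.0, 41.75), box minimizer x = (0.0, 0.0)
g(y_4) = b*y + (c1 - a1*y)*x1 + (c2 - a2*y)*x2 = 9*(-10.25) + 56.0*0.0 + 41.75*0.0 = -92.25 + 0.0 + 0.0 = -92.25


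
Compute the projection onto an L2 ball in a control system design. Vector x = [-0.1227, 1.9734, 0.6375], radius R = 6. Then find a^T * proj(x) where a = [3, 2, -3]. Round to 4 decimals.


Step 1: Compute ||x|| (intermediates to 6 decimals).
||x|| = sqrt((-0.1227)^2 + 1.9734^2 + 0.6375^2) = 2.077443
Step 2: Project.
Since ||x|| <= R, proj = x (no scaling needed).
proj(x) = [-0.1227, 1.9734, 0.6375]
Step 3: Dot product.
a^T * proj(x) = 3*(-0.1227) + 2*1.9734 - 3*0.6375 = 1.6662


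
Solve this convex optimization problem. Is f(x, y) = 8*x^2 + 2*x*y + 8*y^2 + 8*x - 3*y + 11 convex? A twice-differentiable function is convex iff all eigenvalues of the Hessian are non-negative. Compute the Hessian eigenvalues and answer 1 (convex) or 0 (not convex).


The Hessian of f(x,y) = 8*x^2 + 2*x*y + 8*y^2 + 8*x - 3*y + 11 is:
H = [[16, 2], [2, 16]]
Trace = 16 + 16 = 32
Determinant = 16*16 - (2)^2 = 252
Discriminant = (32)^2 - 4*252 = 16.0
Eigenvalues: lambda_1 = 14.0, lambda_2 = 18.0
The function is convex.

1


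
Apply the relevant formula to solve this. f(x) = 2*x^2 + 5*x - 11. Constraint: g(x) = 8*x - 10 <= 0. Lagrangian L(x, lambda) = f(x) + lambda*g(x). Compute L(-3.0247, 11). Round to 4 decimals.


Step 1: Evaluate f(x).
f(-3.0247) = 2*(-3.0247)^2 + 5*(-3.0247) - 11 = -7.8259
Step 2: Evaluate g(x).
g(-3.0247) = 8*-3.0247 - 10 = -34.1976
Step 3: Compute Lagrangian.
L = -7.8259 + 11*-34.1976 = -383.9995


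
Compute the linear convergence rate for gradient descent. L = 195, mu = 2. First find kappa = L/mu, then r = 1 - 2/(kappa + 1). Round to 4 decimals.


Step 1: Compute the condition number.
kappa = L/mu = 195/2 = 97.5
Step 2: Compute the convergence rate.
r = 1 - 2/(kappa + 1) = 1 - 2*mu/(L + mu) = (L - mu)/(L + mu) = 193/197 = 0.9797


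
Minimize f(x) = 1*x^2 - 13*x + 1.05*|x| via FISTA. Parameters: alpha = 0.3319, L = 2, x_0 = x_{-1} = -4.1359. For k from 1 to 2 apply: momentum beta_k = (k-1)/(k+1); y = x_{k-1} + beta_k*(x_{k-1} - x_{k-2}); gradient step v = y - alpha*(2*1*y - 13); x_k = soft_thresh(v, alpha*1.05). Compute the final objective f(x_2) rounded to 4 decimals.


FISTA on f(x) = 1*x^2 - 13*x + 1.05*|x|
L = 2, alpha = 0.3319
Iteration 1: beta = 0.0, y = -4.1359 + 0.0*(-4.1359 + 4.1359) = -4.1359
  grad(y) = -21.2718, v = y - alpha*grad = 2.9242
  prox(v) = soft_thresh(2.9242, 0.3485) = 2.5757
Iteration 2: beta = 0.3333, y = 2.5757 + 0.3333*(2.5757 + 4.1359) = 4.8129
  grad(y) = -3.3742, v = y - alpha*grad = 5.9328
  prox(v) = soft_thresh(5.9328, 0.3485) = 5.5843
f(x_2) = 1*5.5843^2 - 13*5.5843 + 1.05*|5.5843| = -35.548


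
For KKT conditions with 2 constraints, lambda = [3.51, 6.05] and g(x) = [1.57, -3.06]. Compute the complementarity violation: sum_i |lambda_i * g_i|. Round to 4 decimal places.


KKT complementary slackness check:
lambda_1 * g_1 = 3.51 * 1.57 = 5.5107
lambda_2 * g_2 = 6.05 * -3.06 = -18.513
Total violation = 5.5107 + 18.513 = 24.0237


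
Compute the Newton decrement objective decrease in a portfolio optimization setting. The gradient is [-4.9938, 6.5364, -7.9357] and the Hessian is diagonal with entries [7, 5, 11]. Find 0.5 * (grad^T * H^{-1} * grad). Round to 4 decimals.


Step 1: H is diagonal, so H^(-1) * g = [-0.7134, 1.3073, -0.7214].
Step 2: g^T H^(-1) g = sum_i g_i^2 / H_ii
  = (-4.9938)^2/7 + (6.5364)^2/5 + (-7.9357)^2/11
  = 3.5626 + 8.5449 + 5.725 = 17.8325
Step 3: Objective decrease = 0.5 * g^T H^(-1) g = 8.9163


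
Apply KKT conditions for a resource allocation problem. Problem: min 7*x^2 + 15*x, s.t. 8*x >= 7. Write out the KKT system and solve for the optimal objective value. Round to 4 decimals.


Step 1: Try lambda = 0 (constraint inactive).
x_unc = -15/(2*7) = -1.0714
Check: 8*-1.0714 = -8.5712 < 7 -- violated!
Step 2: Constraint must be active: 8*x = 7
x* = 7/8 = 0.875
lambda = (2*7*0.875 + 15)/8 = 3.4063
Step 3: Compute optimal value.
f(x*) = 7*0.875^2 + 15*0.875 = 18.4844


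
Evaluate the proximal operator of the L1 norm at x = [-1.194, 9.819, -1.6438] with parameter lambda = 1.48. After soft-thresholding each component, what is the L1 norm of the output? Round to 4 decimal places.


Soft-thresholding with lambda = 1.48:
prox(-1.194) = sign(-1.194)*max(|-1.194| - 1.48, 0) = 0.0
prox(9.819) = sign(9.819)*max(|9.819| - 1.48, 0) = 8.339
prox(-1.6438) = sign(-1.6438)*max(|-1.6438| - 1.48, 0) = -0.1638
prox(x) = [0.0, 8.339, -0.1638]
||prox(x)||_1 = 0.0 + 8.339 + 0.1638 = 8.5028


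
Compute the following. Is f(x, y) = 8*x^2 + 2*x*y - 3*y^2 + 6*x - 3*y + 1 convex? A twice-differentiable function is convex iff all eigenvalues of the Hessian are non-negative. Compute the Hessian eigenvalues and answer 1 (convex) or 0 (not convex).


The Hessian of f(x,y) = 8*x^2 + 2*x*y - 3*y^2 + 6*x - 3*y + 1 is:
H = [[16, 2], [2, -6]]
Trace = 16 - 6 = 10
Determinant = 16*-6 - (2)^2 = -100
Discriminant = (10)^2 - 4*-100 = 500.0
Eigenvalues: lambda_1 = -6.1803, lambda_2 = 16.1803
The function is not convex.

0


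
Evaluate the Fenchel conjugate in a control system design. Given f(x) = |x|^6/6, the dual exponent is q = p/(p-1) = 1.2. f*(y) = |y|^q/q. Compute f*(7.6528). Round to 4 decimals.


The conjugate exponent q satisfies 1/p + 1/q = 1.
p = 6, so q = 6/(6 - 1) = 1.2
|y|^q = 7.6528^1.2 = 11.497
f*(7.6528) = 11.497 / 1.2 = 9.5808


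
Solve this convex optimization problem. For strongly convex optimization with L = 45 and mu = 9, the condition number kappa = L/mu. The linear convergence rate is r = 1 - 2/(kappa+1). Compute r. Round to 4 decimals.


Step 1: Compute the condition number.
kappa = L/mu = 45/9 = 5.0
Step 2: Compute the convergence rate.
r = 1 - 2/(kappa + 1) = 1 - 2*mu/(L + mu) = (L - mu)/(L + mu) = 36/54 = 0.6667


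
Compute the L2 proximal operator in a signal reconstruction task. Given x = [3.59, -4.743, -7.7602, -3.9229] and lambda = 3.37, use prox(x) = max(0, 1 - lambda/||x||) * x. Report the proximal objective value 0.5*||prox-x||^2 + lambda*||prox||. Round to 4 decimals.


Step 1: Compute ||x||.
||x|| = 10.5354
Step 2: Compute scaling factor.
scale = max(0, 1 - 3.37/10.5354) = 0.6801
Step 3: prox(x) = [2.4416, -3.2258, -5.2779, -2.6681]
||prox(x)|| = 7.1654
Step 4: Proximal objective.
0.5*||prox-x||^2 = 5.6785
lambda*||prox|| = 24.1474
Total = 29.8257


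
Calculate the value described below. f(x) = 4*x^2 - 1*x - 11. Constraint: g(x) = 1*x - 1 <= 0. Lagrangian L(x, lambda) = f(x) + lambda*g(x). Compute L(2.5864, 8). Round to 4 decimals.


Step 1: Evaluate f(x).
f(2.5864) = 4*2.5864^2 - 1*2.5864 - 11 = 13.1715
Step 2: Evaluate g(x).
g(2.5864) = 1*2.5864 - 1 = 1.5864
Step 3: Compute Lagrangian.
L = 13.1715 + 8*1.5864 = 25.8627


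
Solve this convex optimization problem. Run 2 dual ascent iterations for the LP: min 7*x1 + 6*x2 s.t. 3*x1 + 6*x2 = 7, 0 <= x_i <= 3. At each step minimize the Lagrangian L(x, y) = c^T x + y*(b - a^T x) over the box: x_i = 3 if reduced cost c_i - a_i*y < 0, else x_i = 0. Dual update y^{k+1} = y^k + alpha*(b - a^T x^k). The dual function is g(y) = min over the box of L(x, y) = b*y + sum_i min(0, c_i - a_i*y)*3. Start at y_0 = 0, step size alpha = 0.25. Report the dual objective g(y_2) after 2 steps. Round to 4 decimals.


Dual ascent for LP: min 7*x1 + 6*x2, 3*x1 + 6*x2 = 7, 0 <= x_i <= 3
Step 1: y^k = 0.0, reduced costs: (7.0, 6.0)
  x^k = (0.0, 0.0), subgradient = b - a^T x = 7.0
  y^{k+1} = 0.0 + 0.25*7.0 = 1.75
Step 2: y^k = 1.75, reduced costs: (1.75, -4.5)
  x^k = (0.0, 3.0), subgradient = b - a^T x = -11.0
  y^{k+1} = 1.75 + 0.25*-11.0 = -1.0
Dual objective at y_2 = -1.0: reduced costs (10.0, 12.0), box minimizer x = (0.0, 0.0)
g(y_2) = b*y + (c1 - a1*y)*x1 + (c2 - a2*y)*x2 = 7*(-1.0) + 10.0*0.0 + 12.0*0.0 = -7.0 + 0.0 + 0.0 = -7.0


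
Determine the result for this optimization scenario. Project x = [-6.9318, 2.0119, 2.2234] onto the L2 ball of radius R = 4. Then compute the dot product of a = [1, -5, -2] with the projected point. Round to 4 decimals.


Step 1: Compute ||x|| (intermediates to 6 decimals).
||x|| = sqrt((-6.9318)^2 + 2.0119^2 + 2.2234^2) = 7.552556
Step 2: Project.
Since ||x|| > R, scale = R/||x|| = 4/7.552556 = 0.529622, proj(x) = scale * x
proj(x) = [-3.671234, 1.065547, 1.177562]
Step 3: Dot product.
a^T * proj(x) = 1*(-3.671234) - 5*1.065547 - 2*1.177562 = -11.3541


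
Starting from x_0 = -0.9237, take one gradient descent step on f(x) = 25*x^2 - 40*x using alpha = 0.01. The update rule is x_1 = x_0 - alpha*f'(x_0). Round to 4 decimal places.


We compute the gradient at x_0 and apply the update.
f'(x) = 50*x - 40
f'(-0.9237) = 50*-0.9237 - 40 = -86.185
x_1 = -0.9237 - 0.01*-86.185 = -0.0619


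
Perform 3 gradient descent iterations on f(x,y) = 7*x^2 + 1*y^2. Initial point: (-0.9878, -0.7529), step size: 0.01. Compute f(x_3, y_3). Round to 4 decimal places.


Gradient descent on f(x,y) = 7*x^2 + 1*y^2.
Starting point: (-0.9878, -0.7529), alpha = 0.01
Step 1: grad_x = 2*7*-0.9878 = -13.8292, grad_y = 2*1*-0.7529 = -1.5058
  x_1 = -0.9878 - 0.01*-13.8292 = -0.8495
  y_1 = -0.7529 - 0.01*-1.5058 = -0.7378
Step 2: grad_x = 2*7*-0.8495 = -11.8931, grad_y = 2*1*-0.7378 = -1.4757
  x_2 = -0.8495 - 0.01*-11.8931 = -0.7306
  y_2 = -0.7378 - 0.01*-1.4757 = -0.7231
Step 3: grad_x = 2*7*-0.7306 = -10.2281, grad_y = 2*1*-0.7231 = -1.4462
  x_3 = -0.7306 - 0.01*-10.2281 = -0.6283
  y_3 = -0.7231 - 0.01*-1.4462 = -0.7086
f(-0.6283, -0.7086) = 7*(-0.6283)^2 + 1*(-0.7086)^2 = 3.2654


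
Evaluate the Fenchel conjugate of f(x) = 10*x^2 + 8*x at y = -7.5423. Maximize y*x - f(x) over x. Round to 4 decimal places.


f*(y) = sup_x {y*x - a*x^2 - b*x} = sup_x {(y-b)*x - a*x^2}
FOC: (y - b) - 2a*x = 0 => x* = (y - b)/(2a)
x* = (-7.5423 - 8)/(2*10) = -0.7771
f*(-7.5423) = (y-b)^2/(4a) = (-7.5423 - 8)^2/(4*10)
= 241.5631/40 = 6.0391


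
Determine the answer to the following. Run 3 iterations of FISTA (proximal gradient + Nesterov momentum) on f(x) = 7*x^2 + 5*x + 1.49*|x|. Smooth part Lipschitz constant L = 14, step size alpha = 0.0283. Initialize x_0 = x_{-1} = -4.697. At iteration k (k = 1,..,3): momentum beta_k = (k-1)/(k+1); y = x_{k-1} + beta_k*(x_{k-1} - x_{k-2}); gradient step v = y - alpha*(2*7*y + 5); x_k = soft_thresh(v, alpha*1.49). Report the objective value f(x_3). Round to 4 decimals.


FISTA on f(x) = 7*x^2 + 5*x + 1.49*|x|
L = 14, alpha = 0.0283
Iteration 1: beta = 0.0, y = -4.697 + 0.0*(-4.697 + 4.697) = -4.697
  grad(y) = -60.758, v = y - alpha*grad = -2.9775
  prox(v) = soft_thresh(-2.9775, 0.0422) = -2.9354
Iteration 2: beta = 0.3333, y = -2.9354 + 0.3333*(-2.9354 + 4.697) = -2.3482
  grad(y) = -27.8745, v = y - alpha*grad = -1.5593
  prox(v) = soft_thresh(-1.5593, 0.0422) = -1.5172
Iteration 3: beta = 0.5, y = -1.5172 + 0.5*(-1.5172 + 2.9354) = -0.8081
  grad(y) = -6.3127, v = y - alpha*grad = -0.6294
  prox(v) = soft_thresh(-0.6294, 0.0422) = -0.5872
f(x_3) = 7*(-0.5872)^2 + 5*(-0.5872) + 1.49*|-0.5872| = 0.3527


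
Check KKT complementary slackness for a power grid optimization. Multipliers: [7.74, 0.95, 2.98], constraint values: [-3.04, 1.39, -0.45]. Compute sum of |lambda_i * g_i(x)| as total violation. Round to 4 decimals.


KKT complementary slackness check:
lambda_1 * g_1 = 7.74 * -3.04 = -23.5296
lambda_2 * g_2 = 0.95 * 1.39 = 1.3205
lambda_3 * g_3 = 2.98 * -0.45 = -1.341
Total violation = 23.5296 + 1.3205 + 1.341 = 26.1911


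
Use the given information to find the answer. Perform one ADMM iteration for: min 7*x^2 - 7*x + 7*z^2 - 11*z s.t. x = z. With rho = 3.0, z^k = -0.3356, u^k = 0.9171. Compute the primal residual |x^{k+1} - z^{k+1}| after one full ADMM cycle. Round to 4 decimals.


ADMM iteration with rho = 3.0, z^k = -0.3356, u^k = 0.9171
Step 1: x-update.
Minimize 7*x^2 - 7*x + (3.0/2)*(x + 0.3356 + 0.9171)^2
FOC: (2*7 + 3.0)*x = 7 + 3.0*(-0.3356 - 0.9171)
x^{k+1} = 0.1907
Step 2: z-update.
Minimize 7*z^2 - 11*z + (3.0/2)*(0.1907 - z + 0.9171)^2
FOC: (2*7 + 3.0)*z = 11 + 3.0*(0.1907 + 0.9171)
z^{k+1} = 0.8426
Step 3: u-update.
u^{k+1} = 0.9171 + 0.1907 - 0.8426 = 0.2652
Step 4: Primal residual = |0.1907 - 0.8426| = 0.6519


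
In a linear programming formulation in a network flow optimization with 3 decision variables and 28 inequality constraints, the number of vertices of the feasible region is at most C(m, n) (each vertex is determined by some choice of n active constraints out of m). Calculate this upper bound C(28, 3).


Each vertex corresponds to some choice of n active constraints out of m, so the number of vertices is at most C(m, n) = m! / (n!(m-n)!).
m = 28, n = 3
Numerator: 28 * 27 * 26
Denominator: 3! = 6
C(28, 3) = 3276


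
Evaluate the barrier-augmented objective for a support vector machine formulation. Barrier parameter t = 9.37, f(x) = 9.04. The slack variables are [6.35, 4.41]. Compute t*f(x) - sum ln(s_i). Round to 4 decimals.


Step 1: Compute log-barrier.
ln values: [1.8485, 1.4839]
phi = -(1.8485 + 1.4839) = -3.3323
Step 2: Compute augmented objective.
t*f(x) = 9.37*9.04 = 84.7048
Total = 84.7048 - 3.3323 = 81.3725


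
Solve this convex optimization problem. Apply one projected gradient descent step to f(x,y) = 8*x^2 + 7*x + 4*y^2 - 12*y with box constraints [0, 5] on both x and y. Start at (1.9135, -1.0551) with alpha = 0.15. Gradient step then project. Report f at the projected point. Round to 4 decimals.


Step 1: Compute gradient at (1.9135, -1.0551).
grad_x = 2*8*1.9135 + 7 = 37.616
grad_y = 2*4*-1.0551 - 12 = -20.4408
Step 2: Gradient step.
x_raw = 1.9135 - 0.15*37.616 = -3.7289
y_raw = -1.0551 - 0.15*-20.4408 = 2.011
Step 3: Project onto [0, 5].
x_proj = clip(-3.7289) = 0.0
y_proj = clip(2.011) = 2.011
Step 4: Evaluate f.
f(0.0, 2.011) = -7.9554


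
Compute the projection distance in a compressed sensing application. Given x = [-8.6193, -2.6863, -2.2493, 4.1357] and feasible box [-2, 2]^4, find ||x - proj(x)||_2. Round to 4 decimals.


Project each component onto [-2, 2].
clip(-8.6193) = -2.0, clip(-2.6863) = -2.0, clip(-2.2493) = -2.0, clip(4.1357) = 2.0
Projection = [-2.0, -2.0, -2.0, 2.0]
Squared diffs: [43.8151, 0.471, 0.0622, 4.5612]
Distance = sqrt(48.9095) = 6.9935


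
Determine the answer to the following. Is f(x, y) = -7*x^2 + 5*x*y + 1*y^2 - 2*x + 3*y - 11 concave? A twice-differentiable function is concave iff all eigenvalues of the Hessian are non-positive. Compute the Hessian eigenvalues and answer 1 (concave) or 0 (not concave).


The Hessian of f(x,y) = -7*x^2 + 5*x*y + 1*y^2 - 2*x + 3*y - 11 is:
H = [[-14, 5], [5, 2]]
Trace = -14 + 2 = -12
Determinant = -14*2 - (5)^2 = -53
Discriminant = (-12)^2 - 4*-53 = 356.0
Eigenvalues: lambda_1 = -15.434, lambda_2 = 3.434
The function is not concave.

0


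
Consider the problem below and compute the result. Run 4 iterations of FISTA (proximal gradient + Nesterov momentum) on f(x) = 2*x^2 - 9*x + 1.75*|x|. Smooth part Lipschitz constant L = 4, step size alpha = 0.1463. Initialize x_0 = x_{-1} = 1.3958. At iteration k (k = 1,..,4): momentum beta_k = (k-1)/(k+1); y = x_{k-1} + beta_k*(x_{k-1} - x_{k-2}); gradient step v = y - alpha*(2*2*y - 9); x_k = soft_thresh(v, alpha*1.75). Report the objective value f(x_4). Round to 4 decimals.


FISTA on f(x) = 2*x^2 - 9*x + 1.75*|x|
L = 4, alpha = 0.1463
Iteration 1: beta = 0.0, y = 1.3958 + 0.0*(1.3958 - 1.3958) = 1.3958
  grad(y) = -3.4168, v = y - alpha*grad = 1.8957
  prox(v) = soft_thresh(1.8957, 0.256) = 1.6397
Iteration 2: beta = 0.3333, y = 1.6397 + 0.3333*(1.6397 - 1.3958) = 1.7209
  grad(y) = -2.1163, v = y - alpha*grad = 2.0305
  prox(v) = soft_thresh(2.0305, 0.256) = 1.7745
Iteration 3: beta = 0.5, y = 1.7745 + 0.5*(1.7745 - 1.6397) = 1.842
  grad(y) = -1.6322, v = y - alpha*grad = 2.0807
  prox(v) = soft_thresh(2.0807, 0.256) = 1.8247
Iteration 4: beta = 0.6, y = 1.8247 + 0.6*(1.8247 - 1.7745) = 1.8548
  grad(y) = -1.5807, v = y - alpha*grad = 2.0861
  prox(v) = soft_thresh(2.0861, 0.256) = 1.8301
f(x_4) = 2*1.8301^2 - 9*1.8301 + 1.75*|1.8301| = -6.5697


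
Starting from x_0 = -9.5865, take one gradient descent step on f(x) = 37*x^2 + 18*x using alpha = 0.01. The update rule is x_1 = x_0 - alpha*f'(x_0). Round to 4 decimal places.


We compute the gradient at x_0 and apply the update.
f'(x) = 74*x + 18
f'(-9.5865) = 74*-9.5865 + 18 = -691.401
x_1 = -9.5865 - 0.01*-691.401 = -2.6725


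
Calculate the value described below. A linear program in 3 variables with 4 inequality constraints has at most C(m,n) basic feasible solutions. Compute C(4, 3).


Each vertex corresponds to some choice of n active constraints out of m, so the number of vertices is at most C(m, n) = m! / (n!(m-n)!).
m = 4, n = 3
Numerator: 4 * 3 * 2
Denominator: 3! = 6
C(4, 3) = 4


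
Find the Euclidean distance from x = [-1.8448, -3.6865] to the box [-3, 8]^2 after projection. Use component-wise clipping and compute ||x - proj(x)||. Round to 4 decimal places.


Project each component onto [-3, 8].
clip(-1.8448) = -1.8448, clip(-3.6865) = -3.0
Projection = [-1.8448, -3.0]
Squared diffs: [0.0, 0.4713]
Distance = sqrt(0.4713) = 0.6865


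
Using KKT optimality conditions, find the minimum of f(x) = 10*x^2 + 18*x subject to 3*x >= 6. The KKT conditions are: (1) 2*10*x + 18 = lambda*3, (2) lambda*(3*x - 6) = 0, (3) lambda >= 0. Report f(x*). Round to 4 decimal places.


Step 1: Try lambda = 0 (constraint inactive).
x_unc = -18/(2*10) = -0.9
Check: 3*-0.9 = -2.7 < 6 -- violated!
Step 2: Constraint must be active: 3*x = 6
x* = 6/3 = 2.0
lambda = (2*10*2.0 + 18)/3 = 19.3333
Step 3: Compute optimal value.
f(x*) = 10*2.0^2 + 18*2.0 = 76.0


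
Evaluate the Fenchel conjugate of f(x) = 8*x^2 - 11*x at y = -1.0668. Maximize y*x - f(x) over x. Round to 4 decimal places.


f*(y) = sup_x {y*x - a*x^2 - b*x} = sup_x {(y-b)*x - a*x^2}
FOC: (y - b) - 2a*x = 0 => x* = (y - b)/(2a)
x* = (-1.0668 + 11)/(2*8) = 0.6208
f*(-1.0668) = (y-b)^2/(4a) = (-1.0668 + 11)^2/(4*8)
= 98.6685/32 = 3.0834


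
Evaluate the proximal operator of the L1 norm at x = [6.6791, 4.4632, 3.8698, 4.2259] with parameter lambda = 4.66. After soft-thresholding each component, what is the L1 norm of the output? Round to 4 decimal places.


Soft-thresholding with lambda = 4.66:
prox(6.6791) = sign(6.6791)*max(|6.6791| - 4.66, 0) = 2.0191
prox(4.4632) = sign(4.4632)*max(|4.4632| - 4.66, 0) = 0.0
prox(3.8698) = sign(3.8698)*max(|3.8698| - 4.66, 0) = 0.0
prox(4.2259) = sign(4.2259)*max(|4.2259| - 4.66, 0) = 0.0
prox(x) = [2.0191, 0.0, 0.0, 0.0]
||prox(x)||_1 = 2.0191 + 0.0 + 0.0 + 0.0 = 2.0191


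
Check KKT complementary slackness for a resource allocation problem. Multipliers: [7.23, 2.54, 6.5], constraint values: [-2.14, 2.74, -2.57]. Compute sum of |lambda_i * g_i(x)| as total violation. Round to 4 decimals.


KKT complementary slackness check:
lambda_1 * g_1 = 7.23 * -2.14 = -15.4722
lambda_2 * g_2 = 2.54 * 2.74 = 6.9596
lambda_3 * g_3 = 6.5 * -2.57 = -16.705
Total violation = 15.4722 + 6.9596 + 16.705 = 39.1368


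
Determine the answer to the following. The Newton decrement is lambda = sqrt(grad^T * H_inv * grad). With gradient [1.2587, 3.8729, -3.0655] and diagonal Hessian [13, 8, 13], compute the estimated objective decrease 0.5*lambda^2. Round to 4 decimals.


Step 1: H is diagonal, so H^(-1) * g = [0.0968, 0.4841, -0.2358].
Step 2: g^T H^(-1) g = sum_i g_i^2 / H_ii
  = (1.2587)^2/13 + (3.8729)^2/8 + (-3.0655)^2/13
  = 0.1219 + 1.8749 + 0.7229 = 2.7197
Step 3: Objective decrease = 0.5 * g^T H^(-1) g = 1.3598


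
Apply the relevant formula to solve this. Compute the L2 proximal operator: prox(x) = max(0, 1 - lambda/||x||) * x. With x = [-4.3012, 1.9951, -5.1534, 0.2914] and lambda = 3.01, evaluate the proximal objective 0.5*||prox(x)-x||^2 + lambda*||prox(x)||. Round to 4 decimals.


Step 1: Compute ||x||.
||x|| = 7.0088
Step 2: Compute scaling factor.
scale = max(0, 1 - 3.01/7.0088) = 0.5705
Step 3: prox(x) = [-2.454, 1.1383, -2.9402, 0.1663]
||prox(x)|| = 3.9988
Step 4: Proximal objective.
0.5*||prox-x||^2 = 4.5301
lambda*||prox|| = 12.0364
Total = 16.5664


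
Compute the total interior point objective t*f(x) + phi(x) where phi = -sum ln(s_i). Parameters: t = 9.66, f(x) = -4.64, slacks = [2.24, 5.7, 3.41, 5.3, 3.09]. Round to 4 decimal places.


Step 1: Compute log-barrier.
ln values: [0.8065, 1.7405, 1.2267, 1.6677, 1.1282]
phi = -(0.8065 + 1.7405 + 1.2267 + 1.6677 + 1.1282) = -6.5695
Step 2: Compute augmented objective.
t*f(x) = 9.66*-4.64 = -44.8224
Total = -44.8224 - 6.5695 = -51.3919


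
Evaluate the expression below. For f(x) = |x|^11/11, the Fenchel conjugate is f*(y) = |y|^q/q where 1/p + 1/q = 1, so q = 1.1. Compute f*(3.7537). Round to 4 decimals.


The conjugate exponent q satisfies 1/p + 1/q = 1.
p = 11, so q = 11/(11 - 1) = 1.1
|y|^q = 3.7537^1.1 = 4.2846
f*(3.7537) = 4.2846 / 1.1 = 3.895


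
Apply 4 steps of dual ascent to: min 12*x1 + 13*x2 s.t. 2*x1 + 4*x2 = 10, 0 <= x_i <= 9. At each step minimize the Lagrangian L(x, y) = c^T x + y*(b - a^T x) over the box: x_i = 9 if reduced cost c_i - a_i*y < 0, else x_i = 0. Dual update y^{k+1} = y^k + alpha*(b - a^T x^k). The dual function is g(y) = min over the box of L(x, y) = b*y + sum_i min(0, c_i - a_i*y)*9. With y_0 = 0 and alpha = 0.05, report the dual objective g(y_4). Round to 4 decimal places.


Dual ascent for LP: min 12*x1 + 13*x2, 2*x1 + 4*x2 = 10, 0 <= x_i <= 9
Step 1: y^k = 0.0, reduced costs: (12.0, 13.0)
  x^k = (0.0, 0.0), subgradient = b - a^T x = 10.0
  y^{k+1} = 0.0 + 0.05*10.0 = 0.5
Step 2: y^k = 0.5, reduced costs: (11.0, 11.0)
  x^k = (0.0, 0.0), subgradient = b - a^T x = 10.0
  y^{k+1} = 0.5 + 0.05*10.0 = 1.0
Step 3: y^k = 1.0, reduced costs: (10.0, 9.0)
  x^k = (0.0, 0.0), subgradient = b - a^T x = 10.0
  y^{k+1} = 1.0 + 0.05*10.0 = 1.5
Step 4: y^k = 1.5, reduced costs: (9.0, 7.0)
  x^k = (0.0, 0.0), subgradient = b - a^T x = 10.0
  y^{k+1} = 1.5 + 0.05*10.0 = 2.0
Dual objective at y_4 = 2.0: reduced costs (8.0, 5.0), box minimizer x = (0.0, 0.0)
g(y_4) = b*y + (c1 - a1*y)*x1 + (c2 - a2*y)*x2 = 10*2.0 + 8.0*0.0 + 5.0*0.0 = 20.0 + 0.0 + 0.0 = 20.0


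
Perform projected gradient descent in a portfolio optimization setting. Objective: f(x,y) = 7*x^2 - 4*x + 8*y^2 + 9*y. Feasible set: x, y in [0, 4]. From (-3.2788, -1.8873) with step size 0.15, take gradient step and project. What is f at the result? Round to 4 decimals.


Step 1: Compute gradient at (-3.2788, -1.8873).
grad_x = 2*7*-3.2788 - 4 = -49.9032
grad_y = 2*8*-1.8873 + 9 = -21.1968
Step 2: Gradient step.
x_raw = -3.2788 - 0.15*-49.9032 = 4.2067
y_raw = -1.8873 - 0.15*-21.1968 = 1.2922
Step 3: Project onto [0, 4].
x_proj = clip(4.2067) = 4.0
y_proj = clip(1.2922) = 1.2922
Step 4: Evaluate f.
f(4.0, 1.2922) = 120.9886


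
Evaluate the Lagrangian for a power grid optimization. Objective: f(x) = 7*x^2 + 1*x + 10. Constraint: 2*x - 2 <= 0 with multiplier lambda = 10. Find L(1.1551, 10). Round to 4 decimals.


Step 1: Evaluate f(x).
f(1.1551) = 7*1.1551^2 + 1*1.1551 + 10 = 20.4949
Step 2: Evaluate g(x).
g(1.1551) = 2*1.1551 - 2 = 0.3102
Step 3: Compute Lagrangian.
L = 20.4949 + 10*0.3102 = 23.5969


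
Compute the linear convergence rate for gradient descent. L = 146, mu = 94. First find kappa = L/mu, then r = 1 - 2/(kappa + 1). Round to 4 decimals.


Step 1: Compute the condition number.
kappa = L/mu = 146/94 = 1.5532
Step 2: Compute the convergence rate.
r = 1 - 2/(kappa + 1) = 1 - 2*mu/(L + mu) = (L - mu)/(L + mu) = 52/240 = 0.2167


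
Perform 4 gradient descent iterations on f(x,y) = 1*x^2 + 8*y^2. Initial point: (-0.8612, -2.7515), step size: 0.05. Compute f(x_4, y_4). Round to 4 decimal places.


Gradient descent on f(x,y) = 1*x^2 + 8*y^2.
Starting point: (-0.8612, -2.7515), alpha = 0.05
Step 1: grad_x = 2*1*-0.8612 = -1.7224, grad_y = 2*8*-2.7515 = -44.024
  x_1 = -0.8612 - 0.05*-1.7224 = -0.7751
  y_1 = -2.7515 - 0.05*-44.024 = -0.5503
Step 2: grad_x = 2*1*-0.7751 = -1.5502, grad_y = 2*8*-0.5503 = -8.8048
  x_2 = -0.7751 - 0.05*-1.5502 = -0.6976
  y_2 = -0.5503 - 0.05*-8.8048 = -0.1101
Step 3: grad_x = 2*1*-0.6976 = -1.3951, grad_y = 2*8*-0.1101 = -1.761
  x_3 = -0.6976 - 0.05*-1.3951 = -0.6278
  y_3 = -0.1101 - 0.05*-1.761 = -0.022
Step 4: grad_x = 2*1*-0.6278 = -1.2556, grad_y = 2*8*-0.022 = -0.3522
  x_4 = -0.6278 - 0.05*-1.2556 = -0.565
  y_4 = -0.022 - 0.05*-0.3522 = -0.0044
f(-0.565, -0.0044) = 1*(-0.565)^2 + 8*(-0.0044)^2 = 0.3194


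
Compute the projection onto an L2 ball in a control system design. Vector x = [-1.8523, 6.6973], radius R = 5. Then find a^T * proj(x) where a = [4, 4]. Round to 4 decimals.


Step 1: Compute ||x|| (intermediates to 6 decimals).
||x|| = sqrt((-1.8523)^2 + 6.6973^2) = 6.94873
Step 2: Project.
Since ||x|| > R, scale = R/||x|| = 5/6.94873 = 0.719556, proj(x) = scale * x
proj(x) = [-1.332834, 4.819082]
Step 3: Dot product.
a^T * proj(x) = 4*(-1.332834) + 4*4.819082 = 13.945


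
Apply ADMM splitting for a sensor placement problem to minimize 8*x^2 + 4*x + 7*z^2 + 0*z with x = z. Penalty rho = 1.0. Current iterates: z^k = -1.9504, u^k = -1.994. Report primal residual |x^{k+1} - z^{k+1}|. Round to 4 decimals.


ADMM iteration with rho = 1.0, z^k = -1.9504, u^k = -1.994
Step 1: x-update.
Minimize 8*x^2 + 4*x + (1.0/2)*(x + 1.9504 - 1.994)^2
FOC: (2*8 + 1.0)*x = -4 + 1.0*(-1.9504 + 1.994)
x^{k+1} = -0.2327
Step 2: z-update.
Minimize 7*z^2 + 0*z + (1.0/2)*(-0.2327 - z - 1.994)^2
FOC: (2*7 + 1.0)*z = 0 + 1.0*(-0.2327 - 1.994)
z^{k+1} = -0.1484
Step 3: u-update.
u^{k+1} = -1.994 - 0.2327 + 0.1484 = -2.0783
Step 4: Primal residual = |-0.2327 + 0.1484| = 0.0843


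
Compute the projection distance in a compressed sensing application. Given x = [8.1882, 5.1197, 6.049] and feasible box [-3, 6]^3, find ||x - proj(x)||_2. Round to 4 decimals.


Project each component onto [-3, 6].
clip(8.1882) = 6.0, clip(5.1197) = 5.1197, clip(6.049) = 6.0
Projection = [6.0, 5.1197, 6.0]
Squared diffs: [4.7882, 0.0, 0.0024]
Distance = sqrt(4.7906) = 2.1887


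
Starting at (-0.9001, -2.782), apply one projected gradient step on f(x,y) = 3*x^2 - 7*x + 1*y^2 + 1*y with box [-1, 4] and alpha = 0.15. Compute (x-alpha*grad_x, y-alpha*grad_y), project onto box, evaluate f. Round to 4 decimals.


Step 1: Compute gradient at (-0.9001, -2.782).
grad_x = 2*3*-0.9001 - 7 = -12.4006
grad_y = 2*1*-2.782 + 1 = -4.564
Step 2: Gradient step.
x_raw = -0.9001 - 0.15*-12.4006 = 0.96
y_raw = -2.782 - 0.15*-4.564 = -2.0974
Step 3: Project onto [-1, 4].
x_proj = clip(0.96) = 0.96
y_proj = clip(-2.0974) = -1.0
Step 4: Evaluate f.
f(0.96, -1.0) = -3.9552


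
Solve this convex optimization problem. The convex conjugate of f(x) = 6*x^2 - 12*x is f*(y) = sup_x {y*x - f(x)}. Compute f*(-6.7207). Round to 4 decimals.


f*(y) = sup_x {y*x - a*x^2 - b*x} = sup_x {(y-b)*x - a*x^2}
FOC: (y - b) - 2a*x = 0 => x* = (y - b)/(2a)
x* = (-6.7207 + 12)/(2*6) = 0.4399
f*(-6.7207) = (y-b)^2/(4a) = (-6.7207 + 12)^2/(4*6)
= 27.871/24 = 1.1613


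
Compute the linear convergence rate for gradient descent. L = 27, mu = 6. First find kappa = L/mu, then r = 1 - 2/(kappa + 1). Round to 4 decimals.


Step 1: Compute the condition number.
kappa = L/mu = 27/6 = 4.5
Step 2: Compute the convergence rate.
r = 1 - 2/(kappa + 1) = 1 - 2*mu/(L + mu) = (L - mu)/(L + mu) = 21/33 = 0.6364


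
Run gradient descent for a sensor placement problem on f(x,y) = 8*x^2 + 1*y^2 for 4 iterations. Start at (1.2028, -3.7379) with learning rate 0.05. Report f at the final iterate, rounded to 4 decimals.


Gradient descent on f(x,y) = 8*x^2 + 1*y^2.
Starting point: (1.2028, -3.7379), alpha = 0.05
Step 1: grad_x = 2*8*1.2028 = 19.2448, grad_y = 2*1*-3.7379 = -7.4758
  x_1 = 1.2028 - 0.05*19.2448 = 0.2406
  y_1 = -3.7379 - 0.05*-7.4758 = -3.3641
Step 2: grad_x = 2*8*0.2406 = 3.849, grad_y = 2*1*-3.3641 = -6.7282
  x_2 = 0.2406 - 0.05*3.849 = 0.0481
  y_2 = -3.3641 - 0.05*-6.7282 = -3.0277
Step 3: grad_x = 2*8*0.0481 = 0.7698, grad_y = 2*1*-3.0277 = -6.0554
  x_3 = 0.0481 - 0.05*0.7698 = 0.0096
  y_3 = -3.0277 - 0.05*-6.0554 = -2.7249
Step 4: grad_x = 2*8*0.0096 = 0.154, grad_y = 2*1*-2.7249 = -5.4499
  x_4 = 0.0096 - 0.05*0.154 = 0.0019
  y_4 = -2.7249 - 0.05*-5.4499 = -2.4524
f(0.0019, -2.4524) = 8*0.0019^2 + 1*(-2.4524)^2 = 6.0145


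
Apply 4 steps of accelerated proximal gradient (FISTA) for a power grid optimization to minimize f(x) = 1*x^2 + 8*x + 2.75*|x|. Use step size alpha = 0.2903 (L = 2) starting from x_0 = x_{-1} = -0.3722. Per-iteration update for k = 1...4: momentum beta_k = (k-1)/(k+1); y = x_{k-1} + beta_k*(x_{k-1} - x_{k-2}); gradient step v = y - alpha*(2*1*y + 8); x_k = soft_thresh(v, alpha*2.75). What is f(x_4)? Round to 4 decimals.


FISTA on f(x) = 1*x^2 + 8*x + 2.75*|x|
L = 2, alpha = 0.2903
Iteration 1: beta = 0.0, y = -0.3722 + 0.0*(-0.3722 + 0.3722) = -0.3722
  grad(y) = 7.2556, v = y - alpha*grad = -2.4785
  prox(v) = soft_thresh(-2.4785, 0.7983) = -1.6802
Iteration 2: beta = 0.3333, y = -1.6802 + 0.3333*(-1.6802 + 0.3722) = -2.1162
  grad(y) = 3.7677, v = y - alpha*grad = -3.2099
  prox(v) = soft_thresh(-3.2099, 0.7983) = -2.4116
Iteration 3: beta = 0.5, y = -2.4116 + 0.5*(-2.4116 + 1.6802) = -2.7773
  grad(y) = 2.4454, v = y - alpha*grad = -3.4872
  prox(v) = soft_thresh(-3.4872, 0.7983) = -2.6889
Iteration 4: beta = 0.6, y = -2.6889 + 0.6*(-2.6889 + 2.4116) = -2.8552
  grad(y) = 2.2895, v = y - alpha*grad = -3.5199
  prox(v) = soft_thresh(-3.5199, 0.7983) = -2.7216
f(x_4) = 1*(-2.7216)^2 + 8*(-2.7216) + 2.75*|-2.7216| = -6.8813
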